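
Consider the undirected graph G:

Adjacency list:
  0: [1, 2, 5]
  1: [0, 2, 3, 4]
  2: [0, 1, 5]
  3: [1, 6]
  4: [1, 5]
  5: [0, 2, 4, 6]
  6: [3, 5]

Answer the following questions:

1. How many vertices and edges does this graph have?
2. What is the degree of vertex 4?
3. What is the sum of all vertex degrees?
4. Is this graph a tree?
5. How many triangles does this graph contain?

Count: 7 vertices, 10 edges.
Vertex 4 has neighbors [1, 5], degree = 2.
Handshaking lemma: 2 * 10 = 20.
A tree on 7 vertices has 6 edges. This graph has 10 edges (4 extra). Not a tree.
Number of triangles = 2.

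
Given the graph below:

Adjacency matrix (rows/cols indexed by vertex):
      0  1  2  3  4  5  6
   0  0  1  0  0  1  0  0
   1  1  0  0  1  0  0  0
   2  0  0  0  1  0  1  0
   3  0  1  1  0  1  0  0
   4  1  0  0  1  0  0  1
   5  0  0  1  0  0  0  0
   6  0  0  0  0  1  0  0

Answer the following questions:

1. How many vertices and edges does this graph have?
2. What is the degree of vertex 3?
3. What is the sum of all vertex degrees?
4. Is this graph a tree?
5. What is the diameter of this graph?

Count: 7 vertices, 7 edges.
Vertex 3 has neighbors [1, 2, 4], degree = 3.
Handshaking lemma: 2 * 7 = 14.
A tree on 7 vertices has 6 edges. This graph has 7 edges (1 extra). Not a tree.
Diameter (longest shortest path) = 4.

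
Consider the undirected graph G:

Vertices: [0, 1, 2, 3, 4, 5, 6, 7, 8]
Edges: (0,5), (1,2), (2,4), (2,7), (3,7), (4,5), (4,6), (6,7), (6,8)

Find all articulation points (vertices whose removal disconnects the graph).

An articulation point is a vertex whose removal disconnects the graph.
Articulation points: [2, 4, 5, 6, 7]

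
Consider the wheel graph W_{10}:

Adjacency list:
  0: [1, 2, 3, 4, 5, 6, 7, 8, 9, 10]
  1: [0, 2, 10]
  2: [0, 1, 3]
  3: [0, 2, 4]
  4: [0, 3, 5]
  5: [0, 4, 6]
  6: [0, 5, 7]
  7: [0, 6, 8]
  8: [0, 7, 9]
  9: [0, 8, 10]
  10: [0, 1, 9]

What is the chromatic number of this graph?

W_{10} = C_{10} plus a hub adjacent to every cycle vertex.
The outer cycle needs 2 colors (even cycle); the hub is adjacent to all of them so needs a fresh color.
Chromatic number = 2 + 1 = 3.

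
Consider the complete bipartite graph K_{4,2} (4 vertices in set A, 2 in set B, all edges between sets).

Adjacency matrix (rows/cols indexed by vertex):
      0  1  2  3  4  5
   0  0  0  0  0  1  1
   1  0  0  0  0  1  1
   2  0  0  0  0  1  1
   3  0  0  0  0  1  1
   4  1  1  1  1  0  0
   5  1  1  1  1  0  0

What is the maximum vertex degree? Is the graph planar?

Set-A vertices have degree 2; set-B vertices have degree 4. Maximum degree = max(4,2) = 4.
min(4,2) <= 2, so K_{4,2} avoids a K_{3,3} subdivision and is planar.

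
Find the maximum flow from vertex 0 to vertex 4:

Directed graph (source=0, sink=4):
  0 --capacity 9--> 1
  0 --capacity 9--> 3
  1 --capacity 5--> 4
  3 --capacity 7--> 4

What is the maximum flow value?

Computing max flow:
  Flow on (0->1): 5/9
  Flow on (0->3): 7/9
  Flow on (1->4): 5/5
  Flow on (3->4): 7/7
Maximum flow = 12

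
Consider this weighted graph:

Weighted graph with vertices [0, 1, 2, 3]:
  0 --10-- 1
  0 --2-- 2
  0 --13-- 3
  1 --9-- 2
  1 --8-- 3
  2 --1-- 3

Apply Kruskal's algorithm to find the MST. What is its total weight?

Applying Kruskal's algorithm (sort edges by weight, add if no cycle):
  Add (2,3) w=1
  Add (0,2) w=2
  Add (1,3) w=8
  Skip (1,2) w=9 (creates cycle)
  Skip (0,1) w=10 (creates cycle)
  Skip (0,3) w=13 (creates cycle)
MST weight = 11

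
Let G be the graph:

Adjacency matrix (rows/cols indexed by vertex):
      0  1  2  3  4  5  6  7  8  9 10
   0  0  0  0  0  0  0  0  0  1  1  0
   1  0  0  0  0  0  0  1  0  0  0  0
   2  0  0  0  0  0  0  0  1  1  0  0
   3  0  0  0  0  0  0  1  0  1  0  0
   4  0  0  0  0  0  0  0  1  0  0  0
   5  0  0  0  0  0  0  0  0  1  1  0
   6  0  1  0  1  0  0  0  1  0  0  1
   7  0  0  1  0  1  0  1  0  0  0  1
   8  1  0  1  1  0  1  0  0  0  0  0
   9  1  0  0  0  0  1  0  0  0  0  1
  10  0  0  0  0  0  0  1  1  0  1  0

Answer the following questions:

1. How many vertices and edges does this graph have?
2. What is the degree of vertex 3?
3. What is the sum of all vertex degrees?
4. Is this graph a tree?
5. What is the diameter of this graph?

Count: 11 vertices, 14 edges.
Vertex 3 has neighbors [6, 8], degree = 2.
Handshaking lemma: 2 * 14 = 28.
A tree on 11 vertices has 10 edges. This graph has 14 edges (4 extra). Not a tree.
Diameter (longest shortest path) = 4.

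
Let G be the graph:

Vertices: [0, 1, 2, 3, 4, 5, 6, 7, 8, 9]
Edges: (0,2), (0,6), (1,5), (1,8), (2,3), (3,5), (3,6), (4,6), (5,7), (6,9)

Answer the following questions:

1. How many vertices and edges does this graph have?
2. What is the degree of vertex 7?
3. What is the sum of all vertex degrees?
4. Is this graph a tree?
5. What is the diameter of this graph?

Count: 10 vertices, 10 edges.
Vertex 7 has neighbors [5], degree = 1.
Handshaking lemma: 2 * 10 = 20.
A tree on 10 vertices has 9 edges. This graph has 10 edges (1 extra). Not a tree.
Diameter (longest shortest path) = 5.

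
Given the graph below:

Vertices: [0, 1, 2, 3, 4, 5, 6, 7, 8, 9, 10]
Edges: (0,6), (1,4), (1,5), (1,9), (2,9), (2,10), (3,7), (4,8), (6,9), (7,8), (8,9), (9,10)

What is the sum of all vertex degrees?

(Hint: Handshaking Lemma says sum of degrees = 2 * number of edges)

Count edges: 12 edges.
By Handshaking Lemma: sum of degrees = 2 * 12 = 24.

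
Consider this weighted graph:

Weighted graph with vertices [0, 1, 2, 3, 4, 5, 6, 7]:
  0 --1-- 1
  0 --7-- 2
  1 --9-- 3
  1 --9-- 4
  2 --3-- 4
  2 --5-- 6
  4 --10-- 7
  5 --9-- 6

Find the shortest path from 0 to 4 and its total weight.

Using Dijkstra's algorithm from vertex 0:
Shortest path: 0 -> 2 -> 4
Total weight: 7 + 3 = 10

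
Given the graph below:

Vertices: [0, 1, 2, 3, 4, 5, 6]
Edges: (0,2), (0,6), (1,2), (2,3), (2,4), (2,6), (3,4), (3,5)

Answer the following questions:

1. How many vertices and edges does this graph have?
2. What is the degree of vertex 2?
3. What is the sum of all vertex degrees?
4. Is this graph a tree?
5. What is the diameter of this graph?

Count: 7 vertices, 8 edges.
Vertex 2 has neighbors [0, 1, 3, 4, 6], degree = 5.
Handshaking lemma: 2 * 8 = 16.
A tree on 7 vertices has 6 edges. This graph has 8 edges (2 extra). Not a tree.
Diameter (longest shortest path) = 3.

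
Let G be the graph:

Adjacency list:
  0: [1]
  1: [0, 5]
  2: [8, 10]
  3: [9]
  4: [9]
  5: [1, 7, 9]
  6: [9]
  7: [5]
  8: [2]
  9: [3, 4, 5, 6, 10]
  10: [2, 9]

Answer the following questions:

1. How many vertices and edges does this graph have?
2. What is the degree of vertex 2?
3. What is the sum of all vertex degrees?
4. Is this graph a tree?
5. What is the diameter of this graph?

Count: 11 vertices, 10 edges.
Vertex 2 has neighbors [8, 10], degree = 2.
Handshaking lemma: 2 * 10 = 20.
A graph is a tree iff it is connected and has exactly n-1 edges. This graph is connected (all 11 vertices in one component) and has 11-1 = 10 edges. It is a tree.
Diameter (longest shortest path) = 6.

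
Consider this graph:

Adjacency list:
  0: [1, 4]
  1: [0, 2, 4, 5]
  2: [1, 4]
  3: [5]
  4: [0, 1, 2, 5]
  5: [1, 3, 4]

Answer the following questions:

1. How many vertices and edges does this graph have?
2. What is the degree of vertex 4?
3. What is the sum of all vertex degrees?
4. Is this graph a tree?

Count: 6 vertices, 8 edges.
Vertex 4 has neighbors [0, 1, 2, 5], degree = 4.
Handshaking lemma: 2 * 8 = 16.
A tree on 6 vertices has 5 edges. This graph has 8 edges (3 extra). Not a tree.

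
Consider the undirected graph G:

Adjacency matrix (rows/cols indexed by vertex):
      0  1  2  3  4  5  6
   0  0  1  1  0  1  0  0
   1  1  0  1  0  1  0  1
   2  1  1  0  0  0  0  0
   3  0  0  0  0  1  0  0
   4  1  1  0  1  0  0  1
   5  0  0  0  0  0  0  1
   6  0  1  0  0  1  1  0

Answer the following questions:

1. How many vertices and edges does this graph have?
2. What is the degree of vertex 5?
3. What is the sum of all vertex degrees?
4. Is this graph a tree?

Count: 7 vertices, 9 edges.
Vertex 5 has neighbors [6], degree = 1.
Handshaking lemma: 2 * 9 = 18.
A tree on 7 vertices has 6 edges. This graph has 9 edges (3 extra). Not a tree.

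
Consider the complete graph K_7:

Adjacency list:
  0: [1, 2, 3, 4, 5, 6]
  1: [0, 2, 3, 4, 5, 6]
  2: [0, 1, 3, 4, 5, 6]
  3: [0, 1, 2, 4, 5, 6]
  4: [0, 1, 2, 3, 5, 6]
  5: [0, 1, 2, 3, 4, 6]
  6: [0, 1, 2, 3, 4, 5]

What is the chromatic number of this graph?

In K_7, every vertex is adjacent to every other vertex.
Each vertex needs a unique color.
Chromatic number = 7.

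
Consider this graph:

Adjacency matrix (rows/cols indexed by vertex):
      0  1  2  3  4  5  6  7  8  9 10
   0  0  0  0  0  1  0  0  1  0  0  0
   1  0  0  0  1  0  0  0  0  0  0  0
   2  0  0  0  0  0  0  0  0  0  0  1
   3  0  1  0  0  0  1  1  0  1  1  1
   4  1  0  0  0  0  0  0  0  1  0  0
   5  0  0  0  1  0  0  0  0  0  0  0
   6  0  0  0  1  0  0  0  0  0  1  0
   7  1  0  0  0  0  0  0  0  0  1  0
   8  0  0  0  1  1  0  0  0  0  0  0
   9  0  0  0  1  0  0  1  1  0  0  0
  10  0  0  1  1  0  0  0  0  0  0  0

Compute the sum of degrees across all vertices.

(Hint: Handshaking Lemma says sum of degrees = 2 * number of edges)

Count edges: 12 edges.
By Handshaking Lemma: sum of degrees = 2 * 12 = 24.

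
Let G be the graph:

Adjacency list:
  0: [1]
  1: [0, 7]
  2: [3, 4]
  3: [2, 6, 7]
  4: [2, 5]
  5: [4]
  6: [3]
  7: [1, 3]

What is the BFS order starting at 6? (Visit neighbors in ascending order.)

BFS from vertex 6 (neighbors processed in ascending order):
Visit order: 6, 3, 2, 7, 4, 1, 5, 0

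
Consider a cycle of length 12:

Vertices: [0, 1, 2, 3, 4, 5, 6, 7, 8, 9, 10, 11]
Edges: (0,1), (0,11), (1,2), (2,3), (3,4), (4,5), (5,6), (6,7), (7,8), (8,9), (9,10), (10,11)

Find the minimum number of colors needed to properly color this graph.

This is an even cycle (C_12). Even cycles are bipartite.
Chromatic number = 2.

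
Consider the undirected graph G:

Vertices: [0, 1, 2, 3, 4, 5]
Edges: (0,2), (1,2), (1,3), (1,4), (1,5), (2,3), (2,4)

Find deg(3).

Vertex 3 has neighbors [1, 2], so deg(3) = 2.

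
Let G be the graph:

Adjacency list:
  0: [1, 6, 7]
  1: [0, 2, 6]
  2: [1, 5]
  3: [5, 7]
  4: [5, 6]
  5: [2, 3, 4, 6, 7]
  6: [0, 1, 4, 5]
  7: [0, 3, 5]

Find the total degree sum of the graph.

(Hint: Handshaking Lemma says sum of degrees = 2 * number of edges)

Count edges: 12 edges.
By Handshaking Lemma: sum of degrees = 2 * 12 = 24.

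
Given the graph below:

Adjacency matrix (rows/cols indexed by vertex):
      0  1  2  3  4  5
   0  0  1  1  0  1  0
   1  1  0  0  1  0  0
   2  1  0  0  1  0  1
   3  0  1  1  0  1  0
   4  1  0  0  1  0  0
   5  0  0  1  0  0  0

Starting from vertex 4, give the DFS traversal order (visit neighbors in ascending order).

DFS from vertex 4 (neighbors processed in ascending order):
Visit order: 4, 0, 1, 3, 2, 5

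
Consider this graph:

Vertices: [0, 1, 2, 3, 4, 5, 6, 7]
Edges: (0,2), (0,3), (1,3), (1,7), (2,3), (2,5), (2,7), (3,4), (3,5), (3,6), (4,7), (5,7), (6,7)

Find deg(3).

Vertex 3 has neighbors [0, 1, 2, 4, 5, 6], so deg(3) = 6.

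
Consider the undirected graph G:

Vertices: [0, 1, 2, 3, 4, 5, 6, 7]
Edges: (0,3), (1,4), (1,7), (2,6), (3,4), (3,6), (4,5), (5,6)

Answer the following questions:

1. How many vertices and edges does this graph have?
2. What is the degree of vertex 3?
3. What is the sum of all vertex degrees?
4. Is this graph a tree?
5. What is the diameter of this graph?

Count: 8 vertices, 8 edges.
Vertex 3 has neighbors [0, 4, 6], degree = 3.
Handshaking lemma: 2 * 8 = 16.
A tree on 8 vertices has 7 edges. This graph has 8 edges (1 extra). Not a tree.
Diameter (longest shortest path) = 5.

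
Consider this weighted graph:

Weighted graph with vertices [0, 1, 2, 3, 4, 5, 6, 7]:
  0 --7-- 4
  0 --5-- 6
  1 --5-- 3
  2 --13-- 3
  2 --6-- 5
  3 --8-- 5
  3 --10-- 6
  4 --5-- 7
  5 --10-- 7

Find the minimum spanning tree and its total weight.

Applying Kruskal's algorithm (sort edges by weight, add if no cycle):
  Add (0,6) w=5
  Add (1,3) w=5
  Add (4,7) w=5
  Add (2,5) w=6
  Add (0,4) w=7
  Add (3,5) w=8
  Add (3,6) w=10
  Skip (5,7) w=10 (creates cycle)
  Skip (2,3) w=13 (creates cycle)
MST weight = 46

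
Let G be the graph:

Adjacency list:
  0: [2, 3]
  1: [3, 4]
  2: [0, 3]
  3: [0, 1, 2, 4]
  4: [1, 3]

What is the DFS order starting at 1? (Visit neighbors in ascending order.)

DFS from vertex 1 (neighbors processed in ascending order):
Visit order: 1, 3, 0, 2, 4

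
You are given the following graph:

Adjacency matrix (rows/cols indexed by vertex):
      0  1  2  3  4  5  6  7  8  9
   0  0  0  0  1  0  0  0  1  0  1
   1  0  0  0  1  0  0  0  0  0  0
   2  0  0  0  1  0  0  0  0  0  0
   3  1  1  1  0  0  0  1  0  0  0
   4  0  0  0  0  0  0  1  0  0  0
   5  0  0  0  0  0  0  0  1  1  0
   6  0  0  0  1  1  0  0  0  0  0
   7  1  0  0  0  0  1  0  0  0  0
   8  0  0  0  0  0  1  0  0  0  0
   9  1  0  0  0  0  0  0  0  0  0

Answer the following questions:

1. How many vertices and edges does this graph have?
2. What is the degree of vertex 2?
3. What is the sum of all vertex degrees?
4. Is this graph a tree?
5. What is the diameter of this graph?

Count: 10 vertices, 9 edges.
Vertex 2 has neighbors [3], degree = 1.
Handshaking lemma: 2 * 9 = 18.
A graph is a tree iff it is connected and has exactly n-1 edges. This graph is connected (all 10 vertices in one component) and has 10-1 = 9 edges. It is a tree.
Diameter (longest shortest path) = 6.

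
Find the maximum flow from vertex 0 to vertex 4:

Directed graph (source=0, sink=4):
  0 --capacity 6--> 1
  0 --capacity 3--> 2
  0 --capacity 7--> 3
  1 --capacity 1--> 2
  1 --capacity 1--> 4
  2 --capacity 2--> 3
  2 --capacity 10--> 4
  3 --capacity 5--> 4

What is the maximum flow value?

Computing max flow:
  Flow on (0->1): 2/6
  Flow on (0->2): 3/3
  Flow on (0->3): 5/7
  Flow on (1->2): 1/1
  Flow on (1->4): 1/1
  Flow on (2->4): 4/10
  Flow on (3->4): 5/5
Maximum flow = 10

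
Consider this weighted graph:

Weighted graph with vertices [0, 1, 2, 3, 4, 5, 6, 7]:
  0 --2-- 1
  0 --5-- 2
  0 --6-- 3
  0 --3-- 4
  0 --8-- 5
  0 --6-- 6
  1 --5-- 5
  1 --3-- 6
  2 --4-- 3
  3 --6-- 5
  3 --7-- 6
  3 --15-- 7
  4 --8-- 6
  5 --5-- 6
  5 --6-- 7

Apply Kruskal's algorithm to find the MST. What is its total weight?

Applying Kruskal's algorithm (sort edges by weight, add if no cycle):
  Add (0,1) w=2
  Add (0,4) w=3
  Add (1,6) w=3
  Add (2,3) w=4
  Add (0,2) w=5
  Add (1,5) w=5
  Skip (5,6) w=5 (creates cycle)
  Skip (0,6) w=6 (creates cycle)
  Skip (0,3) w=6 (creates cycle)
  Skip (3,5) w=6 (creates cycle)
  Add (5,7) w=6
  Skip (3,6) w=7 (creates cycle)
  Skip (0,5) w=8 (creates cycle)
  Skip (4,6) w=8 (creates cycle)
  Skip (3,7) w=15 (creates cycle)
MST weight = 28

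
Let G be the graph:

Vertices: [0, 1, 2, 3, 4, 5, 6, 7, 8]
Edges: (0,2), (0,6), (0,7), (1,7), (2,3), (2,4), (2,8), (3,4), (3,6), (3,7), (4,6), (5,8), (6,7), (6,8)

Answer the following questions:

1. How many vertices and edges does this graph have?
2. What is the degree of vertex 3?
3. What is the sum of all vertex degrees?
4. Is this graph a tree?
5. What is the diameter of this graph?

Count: 9 vertices, 14 edges.
Vertex 3 has neighbors [2, 4, 6, 7], degree = 4.
Handshaking lemma: 2 * 14 = 28.
A tree on 9 vertices has 8 edges. This graph has 14 edges (6 extra). Not a tree.
Diameter (longest shortest path) = 4.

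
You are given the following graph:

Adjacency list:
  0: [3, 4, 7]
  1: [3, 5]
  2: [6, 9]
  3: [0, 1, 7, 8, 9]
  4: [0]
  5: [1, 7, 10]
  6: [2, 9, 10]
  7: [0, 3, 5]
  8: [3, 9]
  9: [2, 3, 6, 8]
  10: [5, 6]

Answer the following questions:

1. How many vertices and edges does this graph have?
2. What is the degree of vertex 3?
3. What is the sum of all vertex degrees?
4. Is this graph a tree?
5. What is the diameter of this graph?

Count: 11 vertices, 15 edges.
Vertex 3 has neighbors [0, 1, 7, 8, 9], degree = 5.
Handshaking lemma: 2 * 15 = 30.
A tree on 11 vertices has 10 edges. This graph has 15 edges (5 extra). Not a tree.
Diameter (longest shortest path) = 4.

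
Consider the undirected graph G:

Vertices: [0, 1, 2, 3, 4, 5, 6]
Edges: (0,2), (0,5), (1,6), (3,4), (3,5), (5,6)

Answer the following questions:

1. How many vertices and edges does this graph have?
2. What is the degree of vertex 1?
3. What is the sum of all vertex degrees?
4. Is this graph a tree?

Count: 7 vertices, 6 edges.
Vertex 1 has neighbors [6], degree = 1.
Handshaking lemma: 2 * 6 = 12.
A graph is a tree iff it is connected and has exactly n-1 edges. This graph is connected (all 7 vertices in one component) and has 7-1 = 6 edges. It is a tree.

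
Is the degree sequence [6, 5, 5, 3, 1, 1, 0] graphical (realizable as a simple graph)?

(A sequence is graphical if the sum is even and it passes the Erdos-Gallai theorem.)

Sum of degrees = 21. Sum is odd, so the sequence is NOT graphical.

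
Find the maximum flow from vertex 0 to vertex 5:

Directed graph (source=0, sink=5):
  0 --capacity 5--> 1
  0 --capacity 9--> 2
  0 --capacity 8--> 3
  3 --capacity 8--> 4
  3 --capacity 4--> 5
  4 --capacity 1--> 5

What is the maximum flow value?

Computing max flow:
  Flow on (0->3): 5/8
  Flow on (3->4): 1/8
  Flow on (3->5): 4/4
  Flow on (4->5): 1/1
Maximum flow = 5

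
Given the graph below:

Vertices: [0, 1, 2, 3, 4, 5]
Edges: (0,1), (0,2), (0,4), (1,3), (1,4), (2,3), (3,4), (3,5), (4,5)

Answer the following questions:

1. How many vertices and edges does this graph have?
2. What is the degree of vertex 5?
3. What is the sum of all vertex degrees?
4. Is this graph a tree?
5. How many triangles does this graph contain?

Count: 6 vertices, 9 edges.
Vertex 5 has neighbors [3, 4], degree = 2.
Handshaking lemma: 2 * 9 = 18.
A tree on 6 vertices has 5 edges. This graph has 9 edges (4 extra). Not a tree.
Number of triangles = 3.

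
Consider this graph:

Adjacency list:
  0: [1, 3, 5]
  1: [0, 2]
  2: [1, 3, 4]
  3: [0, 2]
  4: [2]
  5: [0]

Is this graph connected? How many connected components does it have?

Checking connectivity: the graph has 1 connected component(s).
All vertices are reachable from each other. The graph IS connected.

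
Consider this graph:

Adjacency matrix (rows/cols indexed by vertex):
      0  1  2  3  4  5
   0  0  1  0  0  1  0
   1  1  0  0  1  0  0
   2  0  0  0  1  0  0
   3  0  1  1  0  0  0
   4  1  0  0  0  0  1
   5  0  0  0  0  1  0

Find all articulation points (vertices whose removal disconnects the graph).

An articulation point is a vertex whose removal disconnects the graph.
Articulation points: [0, 1, 3, 4]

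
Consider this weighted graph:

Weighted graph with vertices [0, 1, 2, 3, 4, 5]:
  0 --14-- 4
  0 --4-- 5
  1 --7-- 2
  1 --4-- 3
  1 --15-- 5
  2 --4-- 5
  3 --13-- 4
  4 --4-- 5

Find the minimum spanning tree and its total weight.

Applying Kruskal's algorithm (sort edges by weight, add if no cycle):
  Add (0,5) w=4
  Add (1,3) w=4
  Add (2,5) w=4
  Add (4,5) w=4
  Add (1,2) w=7
  Skip (3,4) w=13 (creates cycle)
  Skip (0,4) w=14 (creates cycle)
  Skip (1,5) w=15 (creates cycle)
MST weight = 23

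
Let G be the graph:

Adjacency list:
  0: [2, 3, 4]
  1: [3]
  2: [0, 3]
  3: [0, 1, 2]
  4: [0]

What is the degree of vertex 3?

Vertex 3 has neighbors [0, 1, 2], so deg(3) = 3.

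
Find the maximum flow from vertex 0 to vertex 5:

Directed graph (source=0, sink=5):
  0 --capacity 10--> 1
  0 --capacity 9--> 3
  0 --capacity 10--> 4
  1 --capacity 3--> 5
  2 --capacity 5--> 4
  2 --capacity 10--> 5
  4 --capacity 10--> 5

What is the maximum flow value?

Computing max flow:
  Flow on (0->1): 3/10
  Flow on (0->4): 10/10
  Flow on (1->5): 3/3
  Flow on (4->5): 10/10
Maximum flow = 13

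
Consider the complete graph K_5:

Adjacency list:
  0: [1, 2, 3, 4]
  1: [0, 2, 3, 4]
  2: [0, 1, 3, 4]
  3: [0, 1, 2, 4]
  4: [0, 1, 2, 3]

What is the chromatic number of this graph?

In K_5, every vertex is adjacent to every other vertex.
Each vertex needs a unique color.
Chromatic number = 5.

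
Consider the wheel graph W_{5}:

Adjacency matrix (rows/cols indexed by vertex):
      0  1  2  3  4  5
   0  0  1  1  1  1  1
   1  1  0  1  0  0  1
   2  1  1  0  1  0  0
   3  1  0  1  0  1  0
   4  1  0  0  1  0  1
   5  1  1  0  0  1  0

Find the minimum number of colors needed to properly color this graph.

W_{5} = C_{5} plus a hub adjacent to every cycle vertex.
The outer cycle needs 3 colors (odd cycle); the hub is adjacent to all of them so needs a fresh color.
Chromatic number = 3 + 1 = 4.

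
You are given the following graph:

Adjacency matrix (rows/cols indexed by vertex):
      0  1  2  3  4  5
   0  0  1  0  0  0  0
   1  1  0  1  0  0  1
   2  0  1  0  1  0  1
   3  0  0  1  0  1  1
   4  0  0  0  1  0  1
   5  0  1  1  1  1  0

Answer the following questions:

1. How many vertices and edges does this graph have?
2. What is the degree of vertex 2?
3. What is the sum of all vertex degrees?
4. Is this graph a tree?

Count: 6 vertices, 8 edges.
Vertex 2 has neighbors [1, 3, 5], degree = 3.
Handshaking lemma: 2 * 8 = 16.
A tree on 6 vertices has 5 edges. This graph has 8 edges (3 extra). Not a tree.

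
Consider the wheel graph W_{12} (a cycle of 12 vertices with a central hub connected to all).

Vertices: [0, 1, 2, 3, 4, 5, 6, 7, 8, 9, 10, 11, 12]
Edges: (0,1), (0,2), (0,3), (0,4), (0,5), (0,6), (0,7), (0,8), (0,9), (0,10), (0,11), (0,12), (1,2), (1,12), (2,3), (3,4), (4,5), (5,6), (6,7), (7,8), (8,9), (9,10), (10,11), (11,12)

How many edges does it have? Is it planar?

Wheel graph W_{12}: 12 cycle edges + 12 spoke edges = 24 edges.
Total vertices: 13.
The graph is planar.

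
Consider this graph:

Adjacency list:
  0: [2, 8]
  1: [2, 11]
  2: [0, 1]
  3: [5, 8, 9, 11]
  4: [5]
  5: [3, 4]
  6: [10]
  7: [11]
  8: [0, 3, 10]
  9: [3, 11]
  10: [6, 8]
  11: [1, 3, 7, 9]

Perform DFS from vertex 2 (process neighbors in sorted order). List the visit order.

DFS from vertex 2 (neighbors processed in ascending order):
Visit order: 2, 0, 8, 3, 5, 4, 9, 11, 1, 7, 10, 6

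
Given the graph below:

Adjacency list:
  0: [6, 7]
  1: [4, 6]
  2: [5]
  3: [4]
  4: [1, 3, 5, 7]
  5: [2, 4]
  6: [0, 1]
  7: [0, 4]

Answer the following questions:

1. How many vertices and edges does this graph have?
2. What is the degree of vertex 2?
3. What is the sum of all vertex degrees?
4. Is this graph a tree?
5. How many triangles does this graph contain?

Count: 8 vertices, 8 edges.
Vertex 2 has neighbors [5], degree = 1.
Handshaking lemma: 2 * 8 = 16.
A tree on 8 vertices has 7 edges. This graph has 8 edges (1 extra). Not a tree.
Number of triangles = 0.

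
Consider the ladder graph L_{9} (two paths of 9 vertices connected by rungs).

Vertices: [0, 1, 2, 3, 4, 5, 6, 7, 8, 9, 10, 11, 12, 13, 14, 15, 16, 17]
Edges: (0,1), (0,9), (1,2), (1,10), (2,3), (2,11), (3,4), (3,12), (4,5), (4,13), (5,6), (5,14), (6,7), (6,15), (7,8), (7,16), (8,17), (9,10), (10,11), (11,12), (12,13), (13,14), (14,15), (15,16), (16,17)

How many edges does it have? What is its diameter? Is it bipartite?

Ladder graph L_{9}: 9 rungs + 2 * (9-1) path edges = 9 + 16 = 25 edges.
Diameter = 9.
Ladder graphs are bipartite (alternating coloring along each path).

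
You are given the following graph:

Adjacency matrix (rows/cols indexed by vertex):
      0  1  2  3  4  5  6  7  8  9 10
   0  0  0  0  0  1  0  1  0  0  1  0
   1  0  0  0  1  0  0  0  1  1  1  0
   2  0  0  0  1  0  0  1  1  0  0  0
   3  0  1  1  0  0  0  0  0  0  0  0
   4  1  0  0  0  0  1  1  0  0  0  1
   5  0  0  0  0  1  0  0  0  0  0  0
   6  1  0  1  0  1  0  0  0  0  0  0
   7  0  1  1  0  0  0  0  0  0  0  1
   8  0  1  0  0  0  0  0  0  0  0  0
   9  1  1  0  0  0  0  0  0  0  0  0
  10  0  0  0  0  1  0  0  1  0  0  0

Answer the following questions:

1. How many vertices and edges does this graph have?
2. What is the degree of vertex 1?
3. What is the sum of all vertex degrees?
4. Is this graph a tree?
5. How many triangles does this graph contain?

Count: 11 vertices, 14 edges.
Vertex 1 has neighbors [3, 7, 8, 9], degree = 4.
Handshaking lemma: 2 * 14 = 28.
A tree on 11 vertices has 10 edges. This graph has 14 edges (4 extra). Not a tree.
Number of triangles = 1.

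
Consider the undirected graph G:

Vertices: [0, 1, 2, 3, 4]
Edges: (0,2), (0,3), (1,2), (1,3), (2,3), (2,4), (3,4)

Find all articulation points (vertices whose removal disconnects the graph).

No articulation points. The graph is biconnected.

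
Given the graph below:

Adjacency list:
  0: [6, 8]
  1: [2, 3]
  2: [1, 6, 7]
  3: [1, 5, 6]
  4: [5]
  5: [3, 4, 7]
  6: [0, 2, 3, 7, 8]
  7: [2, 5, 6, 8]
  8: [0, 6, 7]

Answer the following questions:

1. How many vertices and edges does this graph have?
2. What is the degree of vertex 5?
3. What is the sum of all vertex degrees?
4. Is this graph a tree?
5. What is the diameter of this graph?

Count: 9 vertices, 13 edges.
Vertex 5 has neighbors [3, 4, 7], degree = 3.
Handshaking lemma: 2 * 13 = 26.
A tree on 9 vertices has 8 edges. This graph has 13 edges (5 extra). Not a tree.
Diameter (longest shortest path) = 4.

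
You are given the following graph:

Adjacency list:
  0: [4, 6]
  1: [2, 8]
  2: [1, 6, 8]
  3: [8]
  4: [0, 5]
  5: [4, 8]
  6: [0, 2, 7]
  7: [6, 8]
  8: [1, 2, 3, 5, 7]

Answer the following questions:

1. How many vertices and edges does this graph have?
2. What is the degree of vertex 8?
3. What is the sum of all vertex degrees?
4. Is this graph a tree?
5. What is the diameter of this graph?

Count: 9 vertices, 11 edges.
Vertex 8 has neighbors [1, 2, 3, 5, 7], degree = 5.
Handshaking lemma: 2 * 11 = 22.
A tree on 9 vertices has 8 edges. This graph has 11 edges (3 extra). Not a tree.
Diameter (longest shortest path) = 4.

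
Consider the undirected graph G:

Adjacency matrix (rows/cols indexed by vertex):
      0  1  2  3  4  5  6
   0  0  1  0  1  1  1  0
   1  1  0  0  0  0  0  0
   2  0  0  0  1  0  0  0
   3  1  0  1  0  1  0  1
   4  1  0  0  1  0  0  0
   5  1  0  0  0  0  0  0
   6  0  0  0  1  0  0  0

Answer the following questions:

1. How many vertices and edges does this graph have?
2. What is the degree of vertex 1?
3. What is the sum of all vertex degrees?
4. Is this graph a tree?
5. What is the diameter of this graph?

Count: 7 vertices, 7 edges.
Vertex 1 has neighbors [0], degree = 1.
Handshaking lemma: 2 * 7 = 14.
A tree on 7 vertices has 6 edges. This graph has 7 edges (1 extra). Not a tree.
Diameter (longest shortest path) = 3.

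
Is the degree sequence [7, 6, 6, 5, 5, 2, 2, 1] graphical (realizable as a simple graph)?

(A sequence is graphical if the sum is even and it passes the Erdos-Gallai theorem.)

Sum of degrees = 34. Sum is even but fails Erdos-Gallai. The sequence is NOT graphical.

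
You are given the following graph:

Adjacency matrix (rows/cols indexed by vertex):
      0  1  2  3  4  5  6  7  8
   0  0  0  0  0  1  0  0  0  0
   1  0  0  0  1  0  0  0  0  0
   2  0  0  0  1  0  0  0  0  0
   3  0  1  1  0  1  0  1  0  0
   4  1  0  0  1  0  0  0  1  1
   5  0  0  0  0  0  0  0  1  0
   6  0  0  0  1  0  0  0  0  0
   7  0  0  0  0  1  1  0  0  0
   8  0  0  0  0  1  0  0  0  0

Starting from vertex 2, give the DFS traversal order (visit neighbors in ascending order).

DFS from vertex 2 (neighbors processed in ascending order):
Visit order: 2, 3, 1, 4, 0, 7, 5, 8, 6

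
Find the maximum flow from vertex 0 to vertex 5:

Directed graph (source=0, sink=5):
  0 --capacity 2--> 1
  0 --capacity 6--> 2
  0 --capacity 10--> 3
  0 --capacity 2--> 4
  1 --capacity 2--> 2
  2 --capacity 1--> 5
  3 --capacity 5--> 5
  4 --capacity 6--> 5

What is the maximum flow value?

Computing max flow:
  Flow on (0->2): 1/6
  Flow on (0->3): 5/10
  Flow on (0->4): 2/2
  Flow on (2->5): 1/1
  Flow on (3->5): 5/5
  Flow on (4->5): 2/6
Maximum flow = 8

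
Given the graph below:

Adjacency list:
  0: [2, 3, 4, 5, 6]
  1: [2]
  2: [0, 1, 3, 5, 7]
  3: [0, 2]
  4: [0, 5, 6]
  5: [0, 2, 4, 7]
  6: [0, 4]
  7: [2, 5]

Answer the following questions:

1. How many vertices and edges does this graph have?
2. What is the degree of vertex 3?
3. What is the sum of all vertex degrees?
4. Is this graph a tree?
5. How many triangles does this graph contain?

Count: 8 vertices, 12 edges.
Vertex 3 has neighbors [0, 2], degree = 2.
Handshaking lemma: 2 * 12 = 24.
A tree on 8 vertices has 7 edges. This graph has 12 edges (5 extra). Not a tree.
Number of triangles = 5.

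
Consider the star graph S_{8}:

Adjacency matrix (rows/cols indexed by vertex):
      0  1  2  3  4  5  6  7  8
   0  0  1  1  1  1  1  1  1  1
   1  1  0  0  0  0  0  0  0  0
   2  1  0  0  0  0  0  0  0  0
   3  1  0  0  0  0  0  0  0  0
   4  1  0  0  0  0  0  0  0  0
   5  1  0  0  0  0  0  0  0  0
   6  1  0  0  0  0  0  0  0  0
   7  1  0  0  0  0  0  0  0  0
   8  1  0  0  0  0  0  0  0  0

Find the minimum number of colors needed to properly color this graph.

S_{8} has one hub adjacent to 8 leaves; leaves are pairwise non-adjacent.
Color the hub 0 and every leaf 1.
Chromatic number = 2.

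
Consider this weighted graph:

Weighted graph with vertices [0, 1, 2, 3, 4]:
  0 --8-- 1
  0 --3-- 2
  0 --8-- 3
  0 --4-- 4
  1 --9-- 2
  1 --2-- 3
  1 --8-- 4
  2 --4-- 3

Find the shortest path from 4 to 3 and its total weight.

Using Dijkstra's algorithm from vertex 4:
Shortest path: 4 -> 1 -> 3
Total weight: 8 + 2 = 10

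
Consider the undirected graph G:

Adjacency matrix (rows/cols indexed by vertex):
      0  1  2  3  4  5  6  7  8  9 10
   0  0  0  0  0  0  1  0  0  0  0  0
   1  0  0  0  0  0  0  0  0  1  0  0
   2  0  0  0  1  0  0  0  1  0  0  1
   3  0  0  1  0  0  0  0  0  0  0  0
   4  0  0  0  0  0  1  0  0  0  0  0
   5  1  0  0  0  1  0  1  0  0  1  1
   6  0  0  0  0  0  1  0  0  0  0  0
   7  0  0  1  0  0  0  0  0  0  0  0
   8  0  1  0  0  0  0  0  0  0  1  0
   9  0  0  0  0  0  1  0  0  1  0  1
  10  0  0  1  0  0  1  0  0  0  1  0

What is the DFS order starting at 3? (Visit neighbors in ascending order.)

DFS from vertex 3 (neighbors processed in ascending order):
Visit order: 3, 2, 7, 10, 5, 0, 4, 6, 9, 8, 1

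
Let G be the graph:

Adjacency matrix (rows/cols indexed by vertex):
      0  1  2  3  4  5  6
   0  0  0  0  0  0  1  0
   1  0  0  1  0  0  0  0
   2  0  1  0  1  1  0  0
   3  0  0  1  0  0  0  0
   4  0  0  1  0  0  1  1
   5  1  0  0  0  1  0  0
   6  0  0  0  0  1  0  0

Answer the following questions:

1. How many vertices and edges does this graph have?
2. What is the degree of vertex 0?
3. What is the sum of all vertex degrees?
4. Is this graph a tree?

Count: 7 vertices, 6 edges.
Vertex 0 has neighbors [5], degree = 1.
Handshaking lemma: 2 * 6 = 12.
A graph is a tree iff it is connected and has exactly n-1 edges. This graph is connected (all 7 vertices in one component) and has 7-1 = 6 edges. It is a tree.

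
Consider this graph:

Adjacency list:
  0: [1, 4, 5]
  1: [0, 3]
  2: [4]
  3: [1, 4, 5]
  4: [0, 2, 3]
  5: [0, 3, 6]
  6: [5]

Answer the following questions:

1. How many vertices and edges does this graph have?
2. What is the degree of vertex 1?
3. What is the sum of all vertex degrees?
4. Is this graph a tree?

Count: 7 vertices, 8 edges.
Vertex 1 has neighbors [0, 3], degree = 2.
Handshaking lemma: 2 * 8 = 16.
A tree on 7 vertices has 6 edges. This graph has 8 edges (2 extra). Not a tree.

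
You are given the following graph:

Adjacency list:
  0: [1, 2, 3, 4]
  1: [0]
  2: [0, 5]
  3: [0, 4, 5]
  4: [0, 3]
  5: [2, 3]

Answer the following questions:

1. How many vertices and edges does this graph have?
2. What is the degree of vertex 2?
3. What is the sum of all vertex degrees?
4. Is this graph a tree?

Count: 6 vertices, 7 edges.
Vertex 2 has neighbors [0, 5], degree = 2.
Handshaking lemma: 2 * 7 = 14.
A tree on 6 vertices has 5 edges. This graph has 7 edges (2 extra). Not a tree.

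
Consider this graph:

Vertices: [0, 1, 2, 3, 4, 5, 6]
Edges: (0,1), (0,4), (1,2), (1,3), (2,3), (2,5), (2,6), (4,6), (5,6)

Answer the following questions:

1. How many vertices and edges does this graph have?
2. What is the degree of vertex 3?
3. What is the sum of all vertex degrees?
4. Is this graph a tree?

Count: 7 vertices, 9 edges.
Vertex 3 has neighbors [1, 2], degree = 2.
Handshaking lemma: 2 * 9 = 18.
A tree on 7 vertices has 6 edges. This graph has 9 edges (3 extra). Not a tree.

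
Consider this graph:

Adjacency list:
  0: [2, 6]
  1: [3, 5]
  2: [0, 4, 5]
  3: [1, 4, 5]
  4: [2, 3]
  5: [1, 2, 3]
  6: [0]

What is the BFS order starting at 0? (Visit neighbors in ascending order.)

BFS from vertex 0 (neighbors processed in ascending order):
Visit order: 0, 2, 6, 4, 5, 3, 1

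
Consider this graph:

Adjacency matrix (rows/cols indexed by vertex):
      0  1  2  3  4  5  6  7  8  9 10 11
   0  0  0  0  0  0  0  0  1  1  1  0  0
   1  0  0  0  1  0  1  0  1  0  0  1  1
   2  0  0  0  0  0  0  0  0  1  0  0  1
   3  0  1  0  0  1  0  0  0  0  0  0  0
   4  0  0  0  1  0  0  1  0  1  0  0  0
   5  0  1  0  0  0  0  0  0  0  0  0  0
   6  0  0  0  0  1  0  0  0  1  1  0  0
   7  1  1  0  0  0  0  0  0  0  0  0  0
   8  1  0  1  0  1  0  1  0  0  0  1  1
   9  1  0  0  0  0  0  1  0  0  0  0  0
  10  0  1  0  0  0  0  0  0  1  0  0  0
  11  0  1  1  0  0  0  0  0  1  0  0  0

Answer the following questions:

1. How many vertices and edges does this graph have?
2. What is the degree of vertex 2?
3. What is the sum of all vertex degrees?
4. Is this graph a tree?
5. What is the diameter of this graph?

Count: 12 vertices, 17 edges.
Vertex 2 has neighbors [8, 11], degree = 2.
Handshaking lemma: 2 * 17 = 34.
A tree on 12 vertices has 11 edges. This graph has 17 edges (6 extra). Not a tree.
Diameter (longest shortest path) = 4.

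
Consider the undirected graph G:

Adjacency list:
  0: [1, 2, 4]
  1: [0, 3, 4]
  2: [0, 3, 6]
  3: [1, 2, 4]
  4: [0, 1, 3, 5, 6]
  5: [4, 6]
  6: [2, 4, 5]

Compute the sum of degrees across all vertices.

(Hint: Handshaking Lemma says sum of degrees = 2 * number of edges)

Count edges: 11 edges.
By Handshaking Lemma: sum of degrees = 2 * 11 = 22.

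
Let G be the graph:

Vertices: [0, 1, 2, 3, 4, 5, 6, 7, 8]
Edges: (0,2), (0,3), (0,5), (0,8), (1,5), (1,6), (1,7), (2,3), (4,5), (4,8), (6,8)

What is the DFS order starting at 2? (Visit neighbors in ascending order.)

DFS from vertex 2 (neighbors processed in ascending order):
Visit order: 2, 0, 3, 5, 1, 6, 8, 4, 7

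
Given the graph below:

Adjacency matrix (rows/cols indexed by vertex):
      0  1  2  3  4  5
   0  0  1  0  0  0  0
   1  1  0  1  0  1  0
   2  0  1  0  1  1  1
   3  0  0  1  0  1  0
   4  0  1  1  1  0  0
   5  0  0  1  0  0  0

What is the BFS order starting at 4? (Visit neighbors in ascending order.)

BFS from vertex 4 (neighbors processed in ascending order):
Visit order: 4, 1, 2, 3, 0, 5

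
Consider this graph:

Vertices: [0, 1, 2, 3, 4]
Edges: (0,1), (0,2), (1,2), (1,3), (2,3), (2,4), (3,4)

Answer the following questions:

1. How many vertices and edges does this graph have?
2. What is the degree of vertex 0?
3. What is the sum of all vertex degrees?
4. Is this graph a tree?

Count: 5 vertices, 7 edges.
Vertex 0 has neighbors [1, 2], degree = 2.
Handshaking lemma: 2 * 7 = 14.
A tree on 5 vertices has 4 edges. This graph has 7 edges (3 extra). Not a tree.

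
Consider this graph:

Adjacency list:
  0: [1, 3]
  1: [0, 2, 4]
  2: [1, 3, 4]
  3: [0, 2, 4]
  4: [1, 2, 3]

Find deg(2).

Vertex 2 has neighbors [1, 3, 4], so deg(2) = 3.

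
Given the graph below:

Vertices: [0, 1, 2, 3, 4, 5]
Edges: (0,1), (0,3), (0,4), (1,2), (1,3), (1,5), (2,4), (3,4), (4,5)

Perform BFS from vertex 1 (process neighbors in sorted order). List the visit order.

BFS from vertex 1 (neighbors processed in ascending order):
Visit order: 1, 0, 2, 3, 5, 4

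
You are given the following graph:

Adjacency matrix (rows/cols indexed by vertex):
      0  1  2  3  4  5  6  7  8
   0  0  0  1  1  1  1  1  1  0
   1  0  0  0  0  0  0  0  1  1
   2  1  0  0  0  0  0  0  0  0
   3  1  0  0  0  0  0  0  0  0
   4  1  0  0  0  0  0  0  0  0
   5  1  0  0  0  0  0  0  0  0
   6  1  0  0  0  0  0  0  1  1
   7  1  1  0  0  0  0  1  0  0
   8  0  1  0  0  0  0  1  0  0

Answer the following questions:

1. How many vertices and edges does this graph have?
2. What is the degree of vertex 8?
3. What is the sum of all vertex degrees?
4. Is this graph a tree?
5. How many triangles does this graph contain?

Count: 9 vertices, 10 edges.
Vertex 8 has neighbors [1, 6], degree = 2.
Handshaking lemma: 2 * 10 = 20.
A tree on 9 vertices has 8 edges. This graph has 10 edges (2 extra). Not a tree.
Number of triangles = 1.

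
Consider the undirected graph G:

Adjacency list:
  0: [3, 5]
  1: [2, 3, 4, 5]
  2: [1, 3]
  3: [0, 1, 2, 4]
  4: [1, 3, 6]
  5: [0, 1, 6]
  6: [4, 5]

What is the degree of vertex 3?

Vertex 3 has neighbors [0, 1, 2, 4], so deg(3) = 4.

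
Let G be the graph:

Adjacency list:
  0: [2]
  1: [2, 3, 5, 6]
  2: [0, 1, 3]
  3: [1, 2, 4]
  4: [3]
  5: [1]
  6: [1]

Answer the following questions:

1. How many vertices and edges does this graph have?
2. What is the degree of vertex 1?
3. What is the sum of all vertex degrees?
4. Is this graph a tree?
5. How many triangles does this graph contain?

Count: 7 vertices, 7 edges.
Vertex 1 has neighbors [2, 3, 5, 6], degree = 4.
Handshaking lemma: 2 * 7 = 14.
A tree on 7 vertices has 6 edges. This graph has 7 edges (1 extra). Not a tree.
Number of triangles = 1.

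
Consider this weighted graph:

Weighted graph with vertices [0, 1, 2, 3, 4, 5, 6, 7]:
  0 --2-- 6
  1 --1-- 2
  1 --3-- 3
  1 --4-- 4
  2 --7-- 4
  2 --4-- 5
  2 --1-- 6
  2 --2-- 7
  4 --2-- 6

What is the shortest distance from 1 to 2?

Using Dijkstra's algorithm from vertex 1:
Shortest path: 1 -> 2
Total weight: 1 = 1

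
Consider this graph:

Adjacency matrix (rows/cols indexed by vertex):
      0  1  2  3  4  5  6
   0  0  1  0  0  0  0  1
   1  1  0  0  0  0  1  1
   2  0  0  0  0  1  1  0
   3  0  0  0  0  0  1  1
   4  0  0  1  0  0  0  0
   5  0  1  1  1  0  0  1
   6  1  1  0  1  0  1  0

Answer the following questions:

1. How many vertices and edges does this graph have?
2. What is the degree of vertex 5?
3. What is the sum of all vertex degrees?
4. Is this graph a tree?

Count: 7 vertices, 9 edges.
Vertex 5 has neighbors [1, 2, 3, 6], degree = 4.
Handshaking lemma: 2 * 9 = 18.
A tree on 7 vertices has 6 edges. This graph has 9 edges (3 extra). Not a tree.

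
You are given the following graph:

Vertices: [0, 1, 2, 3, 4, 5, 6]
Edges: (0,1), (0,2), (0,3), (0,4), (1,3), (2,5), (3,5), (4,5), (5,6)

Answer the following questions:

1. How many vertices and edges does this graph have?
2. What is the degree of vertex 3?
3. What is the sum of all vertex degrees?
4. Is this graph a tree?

Count: 7 vertices, 9 edges.
Vertex 3 has neighbors [0, 1, 5], degree = 3.
Handshaking lemma: 2 * 9 = 18.
A tree on 7 vertices has 6 edges. This graph has 9 edges (3 extra). Not a tree.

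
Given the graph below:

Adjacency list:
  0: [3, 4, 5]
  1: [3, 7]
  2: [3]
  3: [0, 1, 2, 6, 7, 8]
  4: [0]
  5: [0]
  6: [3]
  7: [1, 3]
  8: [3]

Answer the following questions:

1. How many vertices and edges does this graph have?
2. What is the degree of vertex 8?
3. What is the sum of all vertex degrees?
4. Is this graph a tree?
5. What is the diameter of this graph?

Count: 9 vertices, 9 edges.
Vertex 8 has neighbors [3], degree = 1.
Handshaking lemma: 2 * 9 = 18.
A tree on 9 vertices has 8 edges. This graph has 9 edges (1 extra). Not a tree.
Diameter (longest shortest path) = 3.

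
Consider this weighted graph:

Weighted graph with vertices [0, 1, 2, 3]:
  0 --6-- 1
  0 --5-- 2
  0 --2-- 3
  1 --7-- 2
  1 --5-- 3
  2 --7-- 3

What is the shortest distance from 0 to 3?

Using Dijkstra's algorithm from vertex 0:
Shortest path: 0 -> 3
Total weight: 2 = 2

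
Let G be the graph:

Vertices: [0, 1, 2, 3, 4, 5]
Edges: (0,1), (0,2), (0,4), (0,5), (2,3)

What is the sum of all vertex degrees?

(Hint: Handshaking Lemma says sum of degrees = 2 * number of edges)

Count edges: 5 edges.
By Handshaking Lemma: sum of degrees = 2 * 5 = 10.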